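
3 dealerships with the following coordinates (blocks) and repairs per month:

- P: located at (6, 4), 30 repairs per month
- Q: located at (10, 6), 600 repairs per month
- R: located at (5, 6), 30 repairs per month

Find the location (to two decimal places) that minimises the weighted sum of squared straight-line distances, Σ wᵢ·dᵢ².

The minimiser of Σwᵢ‖p−pᵢ‖² is the weighted centroid p* = (Σwᵢpᵢ)/(Σwᵢ).
Σwᵢ = 660.
Σwᵢxᵢ = 30·6 + 600·10 + 30·5 = 6330.
Σwᵢyᵢ = 30·4 + 600·6 + 30·6 = 3900.
x* = 6330/660 = 9.59, y* = 3900/660 = 5.91.

(9.59, 5.91)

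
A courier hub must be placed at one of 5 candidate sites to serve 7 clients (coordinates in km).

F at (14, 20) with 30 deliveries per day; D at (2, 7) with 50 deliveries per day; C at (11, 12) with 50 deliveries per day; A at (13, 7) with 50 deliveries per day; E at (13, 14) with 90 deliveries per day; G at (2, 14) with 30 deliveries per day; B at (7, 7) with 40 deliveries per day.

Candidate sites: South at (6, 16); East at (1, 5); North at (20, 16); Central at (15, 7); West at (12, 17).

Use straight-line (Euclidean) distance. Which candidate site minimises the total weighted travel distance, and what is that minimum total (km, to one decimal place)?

West, total 2617.7 km

Total weighted distance at each candidate:
  South (6, 16): total = 2802.6
  East (1, 5): total = 3800.5
  North (20, 16): total = 4116.1
  Central (15, 7): total = 2879.5
  West (12, 17): total = 2617.7
Minimum is at West with total 2617.7 km.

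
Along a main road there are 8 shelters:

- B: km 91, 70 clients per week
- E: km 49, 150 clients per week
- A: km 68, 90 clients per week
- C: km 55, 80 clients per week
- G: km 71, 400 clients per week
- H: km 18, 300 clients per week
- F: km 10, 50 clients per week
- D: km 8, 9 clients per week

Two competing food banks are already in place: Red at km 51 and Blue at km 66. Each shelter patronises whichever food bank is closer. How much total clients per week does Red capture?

589

The indifferent point is the midpoint (51+66)/2 = 58.5; shelters left of it (closer to Red at 51) go to Red, those right go to Blue.
  D at 8 (w=9) → Red
  F at 10 (w=50) → Red
  H at 18 (w=300) → Red
  E at 49 (w=150) → Red
  C at 55 (w=80) → Red
  A at 68 (w=90) → Blue
  G at 71 (w=400) → Blue
  B at 91 (w=70) → Blue
Red captures 589; Blue captures 560.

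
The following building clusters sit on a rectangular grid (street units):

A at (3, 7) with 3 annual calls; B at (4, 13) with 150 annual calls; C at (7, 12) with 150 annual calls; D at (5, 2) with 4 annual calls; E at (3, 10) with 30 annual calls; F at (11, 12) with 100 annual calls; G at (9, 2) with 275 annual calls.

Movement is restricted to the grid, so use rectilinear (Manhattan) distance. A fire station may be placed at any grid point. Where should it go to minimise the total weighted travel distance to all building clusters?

(9, 12)

Manhattan distance separates: Σwᵢ(|x−xᵢ|+|y−yᵢ|) = Σwᵢ|x−xᵢ| + Σwᵢ|y−yᵢ|, so x and y are optimised independently as 1-D weighted medians.
Total weight W = 712; half = 356.
x-coordinate, sorted with cumulative weight:
  x=3 (A, w=3) cum 3
  x=3 (E, w=30) cum 33
  x=4 (B, w=150) cum 183
  x=5 (D, w=4) cum 187
  x=7 (C, w=150) cum 337
  x=9 (G, w=275) cum 612  ← median
  x=11 (F, w=100) cum 712
⇒ x* = 9
y-coordinate, sorted with cumulative weight:
  y=2 (D, w=4) cum 4
  y=2 (G, w=275) cum 279
  y=7 (A, w=3) cum 282
  y=10 (E, w=30) cum 312
  y=12 (C, w=150) cum 462  ← median
  y=12 (F, w=100) cum 562
  y=13 (B, w=150) cum 712
⇒ y* = 12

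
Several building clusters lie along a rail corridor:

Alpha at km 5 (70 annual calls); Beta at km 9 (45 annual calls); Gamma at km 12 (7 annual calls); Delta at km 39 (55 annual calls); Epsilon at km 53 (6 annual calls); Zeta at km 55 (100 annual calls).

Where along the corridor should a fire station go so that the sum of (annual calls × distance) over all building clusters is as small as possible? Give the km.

For a sum of weighted absolute distances on a line, the optimum is the weighted median (not the mean). Total weight W = 283; half-weight = 141.5.
Sort by position and accumulate weight:
  km 5 (Alpha, w=70) → cum 70
  km 9 (Beta, w=45) → cum 115
  km 12 (Gamma, w=7) → cum 122
  km 39 (Delta, w=55) → cum 177  ≥ 141.5 → median here
  km 53 (Epsilon, w=6) → cum 183
  km 55 (Zeta, w=100) → cum 283
Optimal location: km 39.

x = 39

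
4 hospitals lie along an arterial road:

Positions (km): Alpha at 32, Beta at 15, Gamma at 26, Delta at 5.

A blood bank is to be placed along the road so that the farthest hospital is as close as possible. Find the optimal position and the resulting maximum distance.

location 18.5, max distance 13.5

The 1-center on a line is the midpoint of the two extreme points: leftmost at 5, rightmost at 32.
Optimal location = (5 + 32)/2 = 18.5; maximum distance = (32 − 5)/2 = 13.5.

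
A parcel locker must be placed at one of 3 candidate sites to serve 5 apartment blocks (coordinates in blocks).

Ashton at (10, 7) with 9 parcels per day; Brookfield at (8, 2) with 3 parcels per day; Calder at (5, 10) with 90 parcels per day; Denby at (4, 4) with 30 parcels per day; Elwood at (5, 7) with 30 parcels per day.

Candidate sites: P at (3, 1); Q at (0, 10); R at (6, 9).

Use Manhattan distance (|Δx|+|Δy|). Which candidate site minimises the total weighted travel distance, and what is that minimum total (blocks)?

Total weighted distance at each candidate:
  P (3, 1): total = 1485
  Q (0, 10): total = 1155
  R (6, 9): total = 561
Minimum is at R with total 561 blocks.

R, total 561 blocks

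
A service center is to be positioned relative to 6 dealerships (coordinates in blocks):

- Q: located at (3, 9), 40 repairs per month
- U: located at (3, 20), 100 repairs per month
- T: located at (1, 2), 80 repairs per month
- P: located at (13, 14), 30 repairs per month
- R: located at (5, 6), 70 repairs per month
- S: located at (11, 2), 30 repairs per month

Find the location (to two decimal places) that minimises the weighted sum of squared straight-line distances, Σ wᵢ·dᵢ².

The minimiser of Σwᵢ‖p−pᵢ‖² is the weighted centroid p* = (Σwᵢpᵢ)/(Σwᵢ).
Σwᵢ = 350.
Σwᵢxᵢ = 40·3 + 100·3 + 80·1 + 30·13 + 70·5 + 30·11 = 1570.
Σwᵢyᵢ = 40·9 + 100·20 + 80·2 + 30·14 + 70·6 + 30·2 = 3420.
x* = 1570/350 = 4.49, y* = 3420/350 = 9.77.

(4.49, 9.77)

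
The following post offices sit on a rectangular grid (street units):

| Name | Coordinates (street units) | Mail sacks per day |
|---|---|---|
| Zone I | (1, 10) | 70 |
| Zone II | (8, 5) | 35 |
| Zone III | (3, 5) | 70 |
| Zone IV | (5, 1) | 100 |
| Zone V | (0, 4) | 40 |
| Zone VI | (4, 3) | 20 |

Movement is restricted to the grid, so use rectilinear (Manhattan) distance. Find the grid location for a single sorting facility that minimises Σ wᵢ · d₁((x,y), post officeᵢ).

(3, 5)

Manhattan distance separates: Σwᵢ(|x−xᵢ|+|y−yᵢ|) = Σwᵢ|x−xᵢ| + Σwᵢ|y−yᵢ|, so x and y are optimised independently as 1-D weighted medians.
Total weight W = 335; half = 167.5.
x-coordinate, sorted with cumulative weight:
  x=0 (Zone V, w=40) cum 40
  x=1 (Zone I, w=70) cum 110
  x=3 (Zone III, w=70) cum 180  ← median
  x=4 (Zone VI, w=20) cum 200
  x=5 (Zone IV, w=100) cum 300
  x=8 (Zone II, w=35) cum 335
⇒ x* = 3
y-coordinate, sorted with cumulative weight:
  y=1 (Zone IV, w=100) cum 100
  y=3 (Zone VI, w=20) cum 120
  y=4 (Zone V, w=40) cum 160
  y=5 (Zone II, w=35) cum 195  ← median
  y=5 (Zone III, w=70) cum 265
  y=10 (Zone I, w=70) cum 335
⇒ y* = 5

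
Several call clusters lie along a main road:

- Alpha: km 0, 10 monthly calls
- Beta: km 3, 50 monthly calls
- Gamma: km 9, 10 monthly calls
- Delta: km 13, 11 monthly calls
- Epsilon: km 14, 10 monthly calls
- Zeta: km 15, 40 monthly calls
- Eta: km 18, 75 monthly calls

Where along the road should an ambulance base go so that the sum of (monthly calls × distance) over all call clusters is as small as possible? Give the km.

For a sum of weighted absolute distances on a line, the optimum is the weighted median (not the mean). Total weight W = 206; half-weight = 103.
Sort by position and accumulate weight:
  km 0 (Alpha, w=10) → cum 10
  km 3 (Beta, w=50) → cum 60
  km 9 (Gamma, w=10) → cum 70
  km 13 (Delta, w=11) → cum 81
  km 14 (Epsilon, w=10) → cum 91
  km 15 (Zeta, w=40) → cum 131  ≥ 103 → median here
  km 18 (Eta, w=75) → cum 206
Optimal location: km 15.

x = 15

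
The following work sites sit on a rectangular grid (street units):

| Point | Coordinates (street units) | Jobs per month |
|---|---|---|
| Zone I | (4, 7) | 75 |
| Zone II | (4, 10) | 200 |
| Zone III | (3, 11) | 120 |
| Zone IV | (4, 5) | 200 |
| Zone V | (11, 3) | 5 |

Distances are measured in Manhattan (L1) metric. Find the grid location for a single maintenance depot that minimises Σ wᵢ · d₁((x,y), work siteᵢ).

Manhattan distance separates: Σwᵢ(|x−xᵢ|+|y−yᵢ|) = Σwᵢ|x−xᵢ| + Σwᵢ|y−yᵢ|, so x and y are optimised independently as 1-D weighted medians.
Total weight W = 600; half = 300.
x-coordinate, sorted with cumulative weight:
  x=3 (Zone III, w=120) cum 120
  x=4 (Zone I, w=75) cum 195
  x=4 (Zone II, w=200) cum 395  ← median
  x=4 (Zone IV, w=200) cum 595
  x=11 (Zone V, w=5) cum 600
⇒ x* = 4
y-coordinate, sorted with cumulative weight:
  y=3 (Zone V, w=5) cum 5
  y=5 (Zone IV, w=200) cum 205
  y=7 (Zone I, w=75) cum 280
  y=10 (Zone II, w=200) cum 480  ← median
  y=11 (Zone III, w=120) cum 600
⇒ y* = 10

(4, 10)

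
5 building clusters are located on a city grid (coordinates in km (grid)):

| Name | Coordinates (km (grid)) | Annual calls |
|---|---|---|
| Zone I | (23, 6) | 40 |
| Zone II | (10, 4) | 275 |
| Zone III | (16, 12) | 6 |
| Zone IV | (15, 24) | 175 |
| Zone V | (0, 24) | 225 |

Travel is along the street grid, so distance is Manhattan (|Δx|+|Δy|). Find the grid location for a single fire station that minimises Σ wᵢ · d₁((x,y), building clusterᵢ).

(10, 24)

Manhattan distance separates: Σwᵢ(|x−xᵢ|+|y−yᵢ|) = Σwᵢ|x−xᵢ| + Σwᵢ|y−yᵢ|, so x and y are optimised independently as 1-D weighted medians.
Total weight W = 721; half = 360.5.
x-coordinate, sorted with cumulative weight:
  x=0 (Zone V, w=225) cum 225
  x=10 (Zone II, w=275) cum 500  ← median
  x=15 (Zone IV, w=175) cum 675
  x=16 (Zone III, w=6) cum 681
  x=23 (Zone I, w=40) cum 721
⇒ x* = 10
y-coordinate, sorted with cumulative weight:
  y=4 (Zone II, w=275) cum 275
  y=6 (Zone I, w=40) cum 315
  y=12 (Zone III, w=6) cum 321
  y=24 (Zone IV, w=175) cum 496  ← median
  y=24 (Zone V, w=225) cum 721
⇒ y* = 24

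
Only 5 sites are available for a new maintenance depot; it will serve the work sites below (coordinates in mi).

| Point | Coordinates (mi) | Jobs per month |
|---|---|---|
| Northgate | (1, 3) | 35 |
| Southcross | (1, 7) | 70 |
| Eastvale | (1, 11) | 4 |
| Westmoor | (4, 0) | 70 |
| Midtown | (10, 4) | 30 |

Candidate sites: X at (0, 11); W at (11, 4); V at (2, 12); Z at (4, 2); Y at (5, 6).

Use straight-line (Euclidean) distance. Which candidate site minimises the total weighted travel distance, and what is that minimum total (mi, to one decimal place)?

Total weighted distance at each candidate:
  X (0, 11): total = 1760.3
  W (11, 4): total = 1725.8
  V (2, 12): total = 1870.5
  Z (4, 2): total = 886.5
  Y (5, 6): total = 1076.6
Minimum is at Z with total 886.5 mi.

Z, total 886.5 mi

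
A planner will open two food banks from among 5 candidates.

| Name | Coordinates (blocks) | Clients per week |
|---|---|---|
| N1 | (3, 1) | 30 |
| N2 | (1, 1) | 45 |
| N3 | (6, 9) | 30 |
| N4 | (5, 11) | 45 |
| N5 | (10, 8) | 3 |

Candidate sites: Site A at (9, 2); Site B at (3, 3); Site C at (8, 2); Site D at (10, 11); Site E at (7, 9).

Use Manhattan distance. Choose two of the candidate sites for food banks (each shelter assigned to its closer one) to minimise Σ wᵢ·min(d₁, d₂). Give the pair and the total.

{Site B, Site E}, total 462

Evaluate every pair (each demand assigned to the nearer of the two):
  {Site B, Site E}: total = 462
  {Site B, Site D}: total = 654
  {Site C, Site E}: total = 762
  {Site A, Site E}: total = 837
  {Site C, Site D}: total = 954
  {Site A, Site B}: total = 981
  {Site B, Site C}: total = 984
  {Site A, Site D}: total = 1029
  {Site D, Site E}: total = 1209
  {Site A, Site C}: total = 1371
Best pair: {Site B, Site E} with total 462.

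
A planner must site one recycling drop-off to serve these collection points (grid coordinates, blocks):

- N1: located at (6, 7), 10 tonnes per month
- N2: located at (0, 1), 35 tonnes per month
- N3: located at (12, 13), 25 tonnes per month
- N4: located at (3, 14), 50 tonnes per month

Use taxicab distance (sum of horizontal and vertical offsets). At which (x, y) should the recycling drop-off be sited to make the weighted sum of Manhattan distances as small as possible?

Manhattan distance separates: Σwᵢ(|x−xᵢ|+|y−yᵢ|) = Σwᵢ|x−xᵢ| + Σwᵢ|y−yᵢ|, so x and y are optimised independently as 1-D weighted medians.
Total weight W = 120; half = 60.
x-coordinate, sorted with cumulative weight:
  x=0 (N2, w=35) cum 35
  x=3 (N4, w=50) cum 85  ← median
  x=6 (N1, w=10) cum 95
  x=12 (N3, w=25) cum 120
⇒ x* = 3
y-coordinate, sorted with cumulative weight:
  y=1 (N2, w=35) cum 35
  y=7 (N1, w=10) cum 45
  y=13 (N3, w=25) cum 70  ← median
  y=14 (N4, w=50) cum 120
⇒ y* = 13

(3, 13)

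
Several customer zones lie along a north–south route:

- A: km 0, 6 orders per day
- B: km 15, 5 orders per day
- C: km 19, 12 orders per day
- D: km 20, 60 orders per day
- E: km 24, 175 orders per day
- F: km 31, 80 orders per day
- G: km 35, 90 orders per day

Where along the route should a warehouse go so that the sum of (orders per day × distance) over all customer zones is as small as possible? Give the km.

x = 24

For a sum of weighted absolute distances on a line, the optimum is the weighted median (not the mean). Total weight W = 428; half-weight = 214.
Sort by position and accumulate weight:
  km 0 (A, w=6) → cum 6
  km 15 (B, w=5) → cum 11
  km 19 (C, w=12) → cum 23
  km 20 (D, w=60) → cum 83
  km 24 (E, w=175) → cum 258  ≥ 214 → median here
  km 31 (F, w=80) → cum 338
  km 35 (G, w=90) → cum 428
Optimal location: km 24.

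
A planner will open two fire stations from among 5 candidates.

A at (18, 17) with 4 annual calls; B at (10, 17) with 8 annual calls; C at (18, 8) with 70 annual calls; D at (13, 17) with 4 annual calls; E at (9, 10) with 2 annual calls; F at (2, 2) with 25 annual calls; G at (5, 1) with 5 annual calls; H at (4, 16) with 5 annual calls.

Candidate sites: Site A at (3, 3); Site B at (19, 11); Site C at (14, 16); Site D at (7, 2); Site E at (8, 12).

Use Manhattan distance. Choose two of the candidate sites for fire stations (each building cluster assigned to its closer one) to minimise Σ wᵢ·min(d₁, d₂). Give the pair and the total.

{Site A, Site B}, total 638

Evaluate every pair (each demand assigned to the nearer of the two):
  {Site A, Site B}: total = 638
  {Site B, Site D}: total = 721
  {Site B, Site E}: total = 920
  {Site A, Site C}: total = 1050
  {Site C, Site D}: total = 1118
  {Site B, Site C}: total = 1190
  {Site A, Site E}: total = 1252
  {Site D, Site E}: total = 1322
  {Site C, Site E}: total = 1424
  {Site A, Site D}: total = 1677
Best pair: {Site A, Site B} with total 638.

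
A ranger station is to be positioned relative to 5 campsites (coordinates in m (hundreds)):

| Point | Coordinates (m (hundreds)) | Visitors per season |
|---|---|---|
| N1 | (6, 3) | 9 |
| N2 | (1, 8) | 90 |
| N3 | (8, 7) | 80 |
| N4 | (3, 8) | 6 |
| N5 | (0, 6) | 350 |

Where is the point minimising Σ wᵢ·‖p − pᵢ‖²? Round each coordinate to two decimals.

(1.50, 6.46)

The minimiser of Σwᵢ‖p−pᵢ‖² is the weighted centroid p* = (Σwᵢpᵢ)/(Σwᵢ).
Σwᵢ = 535.
Σwᵢxᵢ = 9·6 + 90·1 + 80·8 + 6·3 + 350·0 = 802.
Σwᵢyᵢ = 9·3 + 90·8 + 80·7 + 6·8 + 350·6 = 3455.
x* = 802/535 = 1.50, y* = 3455/535 = 6.46.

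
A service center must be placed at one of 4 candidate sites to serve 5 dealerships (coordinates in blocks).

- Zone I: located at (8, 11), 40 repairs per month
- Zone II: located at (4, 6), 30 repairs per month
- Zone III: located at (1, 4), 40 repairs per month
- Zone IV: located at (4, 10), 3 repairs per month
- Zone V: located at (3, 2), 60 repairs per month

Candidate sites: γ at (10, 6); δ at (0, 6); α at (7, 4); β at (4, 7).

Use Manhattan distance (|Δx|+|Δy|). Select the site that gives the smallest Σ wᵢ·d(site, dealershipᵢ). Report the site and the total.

Total weighted distance at each candidate:
  γ (10, 6): total = 1590
  δ (0, 6): total = 1204
  α (7, 4): total = 1097
  β (4, 7): total = 959
Minimum is at β with total 959 blocks.

β, total 959 blocks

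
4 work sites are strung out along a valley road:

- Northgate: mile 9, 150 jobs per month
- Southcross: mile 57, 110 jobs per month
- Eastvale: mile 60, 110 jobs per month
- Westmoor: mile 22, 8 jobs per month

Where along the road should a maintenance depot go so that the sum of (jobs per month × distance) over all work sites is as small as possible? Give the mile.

For a sum of weighted absolute distances on a line, the optimum is the weighted median (not the mean). Total weight W = 378; half-weight = 189.
Sort by position and accumulate weight:
  mile 9 (Northgate, w=150) → cum 150
  mile 22 (Westmoor, w=8) → cum 158
  mile 57 (Southcross, w=110) → cum 268  ≥ 189 → median here
  mile 60 (Eastvale, w=110) → cum 378
Optimal location: mile 57.

x = 57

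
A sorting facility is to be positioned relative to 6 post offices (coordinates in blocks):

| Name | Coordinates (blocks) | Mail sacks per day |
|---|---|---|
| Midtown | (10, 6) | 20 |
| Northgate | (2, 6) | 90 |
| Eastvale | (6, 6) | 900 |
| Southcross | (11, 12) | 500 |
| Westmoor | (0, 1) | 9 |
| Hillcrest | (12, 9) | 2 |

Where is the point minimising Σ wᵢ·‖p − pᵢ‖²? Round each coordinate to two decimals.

(7.43, 7.95)

The minimiser of Σwᵢ‖p−pᵢ‖² is the weighted centroid p* = (Σwᵢpᵢ)/(Σwᵢ).
Σwᵢ = 1521.
Σwᵢxᵢ = 20·10 + 90·2 + 900·6 + 500·11 + 9·0 + 2·12 = 11304.
Σwᵢyᵢ = 20·6 + 90·6 + 900·6 + 500·12 + 9·1 + 2·9 = 12087.
x* = 11304/1521 = 7.43, y* = 12087/1521 = 7.95.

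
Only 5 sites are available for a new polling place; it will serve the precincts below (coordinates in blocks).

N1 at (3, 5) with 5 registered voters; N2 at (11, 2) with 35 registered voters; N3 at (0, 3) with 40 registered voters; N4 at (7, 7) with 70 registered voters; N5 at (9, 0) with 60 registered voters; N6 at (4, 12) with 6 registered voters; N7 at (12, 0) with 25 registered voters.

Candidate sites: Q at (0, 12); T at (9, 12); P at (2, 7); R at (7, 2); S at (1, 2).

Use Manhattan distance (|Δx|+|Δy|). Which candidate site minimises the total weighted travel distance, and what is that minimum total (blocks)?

Total weighted distance at each candidate:
  Q (0, 12): total = 3869
  T (9, 12): total = 2820
  P (2, 7): total = 2402
  R (7, 2): total = 1338
  S (1, 2): total = 2228
Minimum is at R with total 1338 blocks.

R, total 1338 blocks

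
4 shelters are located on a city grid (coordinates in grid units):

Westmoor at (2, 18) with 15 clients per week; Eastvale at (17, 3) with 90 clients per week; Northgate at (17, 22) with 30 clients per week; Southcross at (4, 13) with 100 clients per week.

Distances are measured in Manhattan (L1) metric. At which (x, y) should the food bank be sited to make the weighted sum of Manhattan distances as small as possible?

Manhattan distance separates: Σwᵢ(|x−xᵢ|+|y−yᵢ|) = Σwᵢ|x−xᵢ| + Σwᵢ|y−yᵢ|, so x and y are optimised independently as 1-D weighted medians.
Total weight W = 235; half = 117.5.
x-coordinate, sorted with cumulative weight:
  x=2 (Westmoor, w=15) cum 15
  x=4 (Southcross, w=100) cum 115
  x=17 (Eastvale, w=90) cum 205  ← median
  x=17 (Northgate, w=30) cum 235
⇒ x* = 17
y-coordinate, sorted with cumulative weight:
  y=3 (Eastvale, w=90) cum 90
  y=13 (Southcross, w=100) cum 190  ← median
  y=18 (Westmoor, w=15) cum 205
  y=22 (Northgate, w=30) cum 235
⇒ y* = 13

(17, 13)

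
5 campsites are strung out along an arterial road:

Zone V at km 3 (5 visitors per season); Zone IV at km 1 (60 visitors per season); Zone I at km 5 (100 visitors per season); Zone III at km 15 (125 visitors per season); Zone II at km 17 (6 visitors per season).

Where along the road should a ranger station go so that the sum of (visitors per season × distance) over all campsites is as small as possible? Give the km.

For a sum of weighted absolute distances on a line, the optimum is the weighted median (not the mean). Total weight W = 296; half-weight = 148.
Sort by position and accumulate weight:
  km 1 (Zone IV, w=60) → cum 60
  km 3 (Zone V, w=5) → cum 65
  km 5 (Zone I, w=100) → cum 165  ≥ 148 → median here
  km 15 (Zone III, w=125) → cum 290
  km 17 (Zone II, w=6) → cum 296
Optimal location: km 5.

x = 5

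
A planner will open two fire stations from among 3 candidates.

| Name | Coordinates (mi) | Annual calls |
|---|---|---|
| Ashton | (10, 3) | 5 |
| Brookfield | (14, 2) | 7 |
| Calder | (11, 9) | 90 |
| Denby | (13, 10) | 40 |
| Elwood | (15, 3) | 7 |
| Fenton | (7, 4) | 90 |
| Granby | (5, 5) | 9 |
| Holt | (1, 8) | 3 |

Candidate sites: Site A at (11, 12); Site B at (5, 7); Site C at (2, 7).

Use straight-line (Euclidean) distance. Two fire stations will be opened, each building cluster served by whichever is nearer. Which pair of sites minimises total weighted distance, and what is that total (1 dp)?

Evaluate every pair (each demand assigned to the nearer of the two):
  {Site A, Site B}: total = 911.0
  {Site A, Site C}: total = 1131.4
  {Site B, Site C}: total = 1437.2
Best pair: {Site A, Site B} with total 911.0.

{Site A, Site B}, total 911.0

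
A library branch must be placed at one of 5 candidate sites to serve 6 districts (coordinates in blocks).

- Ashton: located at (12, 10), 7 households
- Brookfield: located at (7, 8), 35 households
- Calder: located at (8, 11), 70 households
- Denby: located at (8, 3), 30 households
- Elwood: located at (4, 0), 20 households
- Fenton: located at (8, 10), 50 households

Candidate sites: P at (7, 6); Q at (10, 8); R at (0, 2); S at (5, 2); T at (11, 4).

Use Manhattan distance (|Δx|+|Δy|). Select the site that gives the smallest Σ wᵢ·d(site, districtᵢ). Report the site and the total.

Total weighted distance at each candidate:
  P (7, 6): total = 1103
  Q (10, 8): total = 1173
  R (0, 2): total = 2975
  S (5, 2): total = 1955
  T (11, 4): total = 1819
Minimum is at P with total 1103 blocks.

P, total 1103 blocks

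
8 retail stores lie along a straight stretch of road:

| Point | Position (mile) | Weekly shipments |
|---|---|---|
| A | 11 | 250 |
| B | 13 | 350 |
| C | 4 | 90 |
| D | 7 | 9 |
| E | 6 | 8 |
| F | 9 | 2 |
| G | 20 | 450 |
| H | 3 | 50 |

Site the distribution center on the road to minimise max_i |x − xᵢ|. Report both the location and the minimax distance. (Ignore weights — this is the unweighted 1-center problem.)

The 1-center on a line is the midpoint of the two extreme points: leftmost at 3, rightmost at 20.
Optimal location = (3 + 20)/2 = 11.5; maximum distance = (20 − 3)/2 = 8.5.

location 11.5, max distance 8.5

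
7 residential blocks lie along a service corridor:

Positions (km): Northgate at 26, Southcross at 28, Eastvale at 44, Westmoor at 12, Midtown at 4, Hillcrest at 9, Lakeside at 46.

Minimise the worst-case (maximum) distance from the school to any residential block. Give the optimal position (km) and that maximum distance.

location 25, max distance 21

The 1-center on a line is the midpoint of the two extreme points: leftmost at 4, rightmost at 46.
Optimal location = (4 + 46)/2 = 25; maximum distance = (46 − 4)/2 = 21.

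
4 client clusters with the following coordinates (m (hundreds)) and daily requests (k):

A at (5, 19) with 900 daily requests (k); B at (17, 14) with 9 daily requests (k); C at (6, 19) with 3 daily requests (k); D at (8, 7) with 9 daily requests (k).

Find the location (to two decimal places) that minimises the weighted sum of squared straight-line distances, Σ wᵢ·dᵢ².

The minimiser of Σwᵢ‖p−pᵢ‖² is the weighted centroid p* = (Σwᵢpᵢ)/(Σwᵢ).
Σwᵢ = 921.
Σwᵢxᵢ = 900·5 + 9·17 + 3·6 + 9·8 = 4743.
Σwᵢyᵢ = 900·19 + 9·14 + 3·19 + 9·7 = 17346.
x* = 4743/921 = 5.15, y* = 17346/921 = 18.83.

(5.15, 18.83)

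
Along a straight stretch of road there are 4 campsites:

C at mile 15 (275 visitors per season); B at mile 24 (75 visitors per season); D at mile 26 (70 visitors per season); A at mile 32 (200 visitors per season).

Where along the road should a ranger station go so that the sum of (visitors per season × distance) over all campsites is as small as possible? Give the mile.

x = 24

For a sum of weighted absolute distances on a line, the optimum is the weighted median (not the mean). Total weight W = 620; half-weight = 310.
Sort by position and accumulate weight:
  mile 15 (C, w=275) → cum 275
  mile 24 (B, w=75) → cum 350  ≥ 310 → median here
  mile 26 (D, w=70) → cum 420
  mile 32 (A, w=200) → cum 620
Optimal location: mile 24.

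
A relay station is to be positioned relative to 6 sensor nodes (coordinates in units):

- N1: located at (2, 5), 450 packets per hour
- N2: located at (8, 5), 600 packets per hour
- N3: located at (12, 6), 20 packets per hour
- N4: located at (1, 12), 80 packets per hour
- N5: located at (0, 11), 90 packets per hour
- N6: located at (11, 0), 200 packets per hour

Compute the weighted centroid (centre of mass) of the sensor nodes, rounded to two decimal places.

(5.71, 5.08)

The minimiser of Σwᵢ‖p−pᵢ‖² is the weighted centroid p* = (Σwᵢpᵢ)/(Σwᵢ).
Σwᵢ = 1440.
Σwᵢxᵢ = 450·2 + 600·8 + 20·12 + 80·1 + 90·0 + 200·11 = 8220.
Σwᵢyᵢ = 450·5 + 600·5 + 20·6 + 80·12 + 90·11 + 200·0 = 7320.
x* = 8220/1440 = 5.71, y* = 7320/1440 = 5.08.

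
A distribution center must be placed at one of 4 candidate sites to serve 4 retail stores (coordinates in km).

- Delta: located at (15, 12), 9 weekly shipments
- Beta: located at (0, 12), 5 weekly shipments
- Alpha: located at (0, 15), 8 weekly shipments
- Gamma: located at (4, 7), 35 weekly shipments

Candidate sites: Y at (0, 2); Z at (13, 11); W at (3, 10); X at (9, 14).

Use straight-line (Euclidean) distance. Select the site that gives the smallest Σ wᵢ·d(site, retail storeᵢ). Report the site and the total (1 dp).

Total weighted distance at each candidate:
  Y (0, 2): total = 540.4
  Z (13, 11): total = 538.8
  W (3, 10): total = 284.8
  X (9, 14): total = 476.5
Minimum is at W with total 284.8 km.

W, total 284.8 km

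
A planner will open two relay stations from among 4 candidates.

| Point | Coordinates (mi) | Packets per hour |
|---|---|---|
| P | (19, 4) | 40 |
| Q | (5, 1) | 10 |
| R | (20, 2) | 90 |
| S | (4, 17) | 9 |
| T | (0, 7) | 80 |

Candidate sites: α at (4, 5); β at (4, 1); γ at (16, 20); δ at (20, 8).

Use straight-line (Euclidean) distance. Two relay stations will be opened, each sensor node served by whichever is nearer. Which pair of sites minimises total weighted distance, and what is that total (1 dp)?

Evaluate every pair (each demand assigned to the nearer of the two):
  {α, δ}: total = 1211.9
  {β, δ}: total = 1435.8
  {α, β}: total = 2519.9
  {α, γ}: total = 2573.4
  {γ, δ}: total = 2583.8
  {β, γ}: total = 2752.9
Best pair: {α, δ} with total 1211.9.

{α, δ}, total 1211.9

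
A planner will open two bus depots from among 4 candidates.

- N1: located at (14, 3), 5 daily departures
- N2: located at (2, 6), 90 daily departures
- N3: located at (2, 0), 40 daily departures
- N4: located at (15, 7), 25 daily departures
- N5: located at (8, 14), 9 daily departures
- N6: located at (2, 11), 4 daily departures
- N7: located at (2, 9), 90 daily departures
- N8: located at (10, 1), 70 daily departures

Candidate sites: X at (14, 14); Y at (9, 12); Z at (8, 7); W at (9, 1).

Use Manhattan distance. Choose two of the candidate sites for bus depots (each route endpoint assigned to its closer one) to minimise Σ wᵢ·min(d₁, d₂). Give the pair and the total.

{Z, W}, total 2053

Evaluate every pair (each demand assigned to the nearer of the two):
  {Z, W}: total = 2053
  {Y, Z}: total = 2714
  {Y, W}: total = 2739
  {X, Z}: total = 2749
  {X, W}: total = 3169
  {X, Y}: total = 3984
Best pair: {Z, W} with total 2053.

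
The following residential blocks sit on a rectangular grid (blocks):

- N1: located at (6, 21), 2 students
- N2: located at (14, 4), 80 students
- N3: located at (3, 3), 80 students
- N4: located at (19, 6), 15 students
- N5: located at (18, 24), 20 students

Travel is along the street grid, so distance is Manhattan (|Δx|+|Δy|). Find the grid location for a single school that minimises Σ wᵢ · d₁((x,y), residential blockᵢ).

Manhattan distance separates: Σwᵢ(|x−xᵢ|+|y−yᵢ|) = Σwᵢ|x−xᵢ| + Σwᵢ|y−yᵢ|, so x and y are optimised independently as 1-D weighted medians.
Total weight W = 197; half = 98.5.
x-coordinate, sorted with cumulative weight:
  x=3 (N3, w=80) cum 80
  x=6 (N1, w=2) cum 82
  x=14 (N2, w=80) cum 162  ← median
  x=18 (N5, w=20) cum 182
  x=19 (N4, w=15) cum 197
⇒ x* = 14
y-coordinate, sorted with cumulative weight:
  y=3 (N3, w=80) cum 80
  y=4 (N2, w=80) cum 160  ← median
  y=6 (N4, w=15) cum 175
  y=21 (N1, w=2) cum 177
  y=24 (N5, w=20) cum 197
⇒ y* = 4

(14, 4)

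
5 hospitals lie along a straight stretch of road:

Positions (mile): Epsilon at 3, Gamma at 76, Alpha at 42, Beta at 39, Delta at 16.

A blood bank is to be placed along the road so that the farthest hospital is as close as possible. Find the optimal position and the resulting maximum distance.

The 1-center on a line is the midpoint of the two extreme points: leftmost at 3, rightmost at 76.
Optimal location = (3 + 76)/2 = 39.5; maximum distance = (76 − 3)/2 = 36.5.

location 39.5, max distance 36.5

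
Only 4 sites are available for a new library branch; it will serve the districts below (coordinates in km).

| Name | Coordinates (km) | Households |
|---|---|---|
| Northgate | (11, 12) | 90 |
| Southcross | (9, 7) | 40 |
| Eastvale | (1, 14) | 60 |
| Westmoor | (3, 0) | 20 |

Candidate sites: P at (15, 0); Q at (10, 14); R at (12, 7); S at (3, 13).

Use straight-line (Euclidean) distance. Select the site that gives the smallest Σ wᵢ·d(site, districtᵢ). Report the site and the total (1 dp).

Total weighted distance at each candidate:
  P (15, 0): total = 2935.1
  Q (10, 14): total = 1337.1
  R (12, 7): total = 1589.3
  S (3, 13): total = 1459.2
Minimum is at Q with total 1337.1 km.

Q, total 1337.1 km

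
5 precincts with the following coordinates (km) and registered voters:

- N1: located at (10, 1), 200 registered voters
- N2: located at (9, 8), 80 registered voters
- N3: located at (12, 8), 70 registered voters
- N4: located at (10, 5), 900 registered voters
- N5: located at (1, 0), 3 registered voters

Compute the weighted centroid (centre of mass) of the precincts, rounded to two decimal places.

(10.03, 4.71)

The minimiser of Σwᵢ‖p−pᵢ‖² is the weighted centroid p* = (Σwᵢpᵢ)/(Σwᵢ).
Σwᵢ = 1253.
Σwᵢxᵢ = 200·10 + 80·9 + 70·12 + 900·10 + 3·1 = 12563.
Σwᵢyᵢ = 200·1 + 80·8 + 70·8 + 900·5 + 3·0 = 5900.
x* = 12563/1253 = 10.03, y* = 5900/1253 = 4.71.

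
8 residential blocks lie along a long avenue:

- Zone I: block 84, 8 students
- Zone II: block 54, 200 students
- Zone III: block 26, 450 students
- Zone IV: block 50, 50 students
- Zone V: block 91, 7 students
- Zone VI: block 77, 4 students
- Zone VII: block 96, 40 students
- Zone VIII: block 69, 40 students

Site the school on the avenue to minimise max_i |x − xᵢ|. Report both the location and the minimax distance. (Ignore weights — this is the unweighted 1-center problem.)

The 1-center on a line is the midpoint of the two extreme points: leftmost at 26, rightmost at 96.
Optimal location = (26 + 96)/2 = 61; maximum distance = (96 − 26)/2 = 35.

location 61, max distance 35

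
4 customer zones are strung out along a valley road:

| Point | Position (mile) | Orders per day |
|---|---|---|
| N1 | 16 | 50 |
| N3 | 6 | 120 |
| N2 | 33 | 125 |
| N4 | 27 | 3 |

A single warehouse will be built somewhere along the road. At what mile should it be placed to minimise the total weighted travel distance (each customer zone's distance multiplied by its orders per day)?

For a sum of weighted absolute distances on a line, the optimum is the weighted median (not the mean). Total weight W = 298; half-weight = 149.
Sort by position and accumulate weight:
  mile 6 (N3, w=120) → cum 120
  mile 16 (N1, w=50) → cum 170  ≥ 149 → median here
  mile 27 (N4, w=3) → cum 173
  mile 33 (N2, w=125) → cum 298
Optimal location: mile 16.

x = 16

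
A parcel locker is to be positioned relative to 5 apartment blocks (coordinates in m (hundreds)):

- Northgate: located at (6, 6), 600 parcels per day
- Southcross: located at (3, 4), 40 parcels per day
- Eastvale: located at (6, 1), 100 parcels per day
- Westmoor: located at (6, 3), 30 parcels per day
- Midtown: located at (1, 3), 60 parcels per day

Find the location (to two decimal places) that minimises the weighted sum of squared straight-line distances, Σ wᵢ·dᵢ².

(5.49, 4.98)

The minimiser of Σwᵢ‖p−pᵢ‖² is the weighted centroid p* = (Σwᵢpᵢ)/(Σwᵢ).
Σwᵢ = 830.
Σwᵢxᵢ = 600·6 + 40·3 + 100·6 + 30·6 + 60·1 = 4560.
Σwᵢyᵢ = 600·6 + 40·4 + 100·1 + 30·3 + 60·3 = 4130.
x* = 4560/830 = 5.49, y* = 4130/830 = 4.98.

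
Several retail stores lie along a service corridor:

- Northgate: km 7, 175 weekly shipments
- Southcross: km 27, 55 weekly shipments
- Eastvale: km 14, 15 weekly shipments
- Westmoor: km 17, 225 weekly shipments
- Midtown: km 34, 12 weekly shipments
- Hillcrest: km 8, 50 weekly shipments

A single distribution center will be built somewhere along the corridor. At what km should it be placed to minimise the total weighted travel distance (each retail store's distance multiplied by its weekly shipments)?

x = 17

For a sum of weighted absolute distances on a line, the optimum is the weighted median (not the mean). Total weight W = 532; half-weight = 266.
Sort by position and accumulate weight:
  km 7 (Northgate, w=175) → cum 175
  km 8 (Hillcrest, w=50) → cum 225
  km 14 (Eastvale, w=15) → cum 240
  km 17 (Westmoor, w=225) → cum 465  ≥ 266 → median here
  km 27 (Southcross, w=55) → cum 520
  km 34 (Midtown, w=12) → cum 532
Optimal location: km 17.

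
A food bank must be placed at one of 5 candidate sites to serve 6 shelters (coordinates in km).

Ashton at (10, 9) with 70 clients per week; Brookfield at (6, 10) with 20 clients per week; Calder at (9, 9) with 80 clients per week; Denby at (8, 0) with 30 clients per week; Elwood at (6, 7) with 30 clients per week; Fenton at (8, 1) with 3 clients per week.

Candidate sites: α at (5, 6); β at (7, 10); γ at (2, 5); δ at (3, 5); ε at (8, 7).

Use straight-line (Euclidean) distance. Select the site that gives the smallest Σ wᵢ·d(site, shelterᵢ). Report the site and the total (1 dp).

Total weighted distance at each candidate:
  α (5, 6): total = 1151.8
  β (7, 10): total = 843.8
  γ (2, 5): total = 1789.2
  δ (3, 5): total = 1597.4
  ε (8, 7): total = 737.0
Minimum is at ε with total 737.0 km.

ε, total 737.0 km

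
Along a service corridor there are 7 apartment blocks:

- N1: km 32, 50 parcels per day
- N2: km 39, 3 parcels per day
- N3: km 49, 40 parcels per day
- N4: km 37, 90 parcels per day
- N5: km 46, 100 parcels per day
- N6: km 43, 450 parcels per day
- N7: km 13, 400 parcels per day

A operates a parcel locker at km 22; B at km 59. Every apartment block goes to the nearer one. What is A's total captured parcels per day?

543

The indifferent point is the midpoint (22+59)/2 = 40.5; apartment blocks left of it (closer to A at 22) go to A, those right go to B.
  N7 at 13 (w=400) → A
  N1 at 32 (w=50) → A
  N4 at 37 (w=90) → A
  N2 at 39 (w=3) → A
  N6 at 43 (w=450) → B
  N5 at 46 (w=100) → B
  N3 at 49 (w=40) → B
A captures 543; B captures 590.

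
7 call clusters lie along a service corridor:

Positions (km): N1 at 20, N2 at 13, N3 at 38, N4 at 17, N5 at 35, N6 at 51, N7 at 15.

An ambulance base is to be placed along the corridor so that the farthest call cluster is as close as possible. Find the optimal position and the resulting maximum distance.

location 32, max distance 19

The 1-center on a line is the midpoint of the two extreme points: leftmost at 13, rightmost at 51.
Optimal location = (13 + 51)/2 = 32; maximum distance = (51 − 13)/2 = 19.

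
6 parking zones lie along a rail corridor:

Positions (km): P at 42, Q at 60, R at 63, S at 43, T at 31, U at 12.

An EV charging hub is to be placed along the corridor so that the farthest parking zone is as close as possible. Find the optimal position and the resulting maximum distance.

location 37.5, max distance 25.5

The 1-center on a line is the midpoint of the two extreme points: leftmost at 12, rightmost at 63.
Optimal location = (12 + 63)/2 = 37.5; maximum distance = (63 − 12)/2 = 25.5.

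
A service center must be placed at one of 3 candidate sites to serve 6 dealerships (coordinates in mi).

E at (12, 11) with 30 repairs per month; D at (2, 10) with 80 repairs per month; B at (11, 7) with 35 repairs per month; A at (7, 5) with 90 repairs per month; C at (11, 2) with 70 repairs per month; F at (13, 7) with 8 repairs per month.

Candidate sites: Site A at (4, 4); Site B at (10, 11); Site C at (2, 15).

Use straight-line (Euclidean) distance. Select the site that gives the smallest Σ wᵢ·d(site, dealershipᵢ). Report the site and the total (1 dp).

Site A, total 1961.5 mi

Total weighted distance at each candidate:
  Site A (4, 4): total = 1961.5
  Site B (10, 11): total = 2126.9
  Site C (2, 15): total = 3366.4
Minimum is at Site A with total 1961.5 mi.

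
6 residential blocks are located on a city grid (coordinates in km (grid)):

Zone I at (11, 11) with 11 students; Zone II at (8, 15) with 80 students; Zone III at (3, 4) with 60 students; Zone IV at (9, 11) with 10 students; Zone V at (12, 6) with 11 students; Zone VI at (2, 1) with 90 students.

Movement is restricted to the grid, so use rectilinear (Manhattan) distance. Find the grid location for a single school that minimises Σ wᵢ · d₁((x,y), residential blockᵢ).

(3, 4)

Manhattan distance separates: Σwᵢ(|x−xᵢ|+|y−yᵢ|) = Σwᵢ|x−xᵢ| + Σwᵢ|y−yᵢ|, so x and y are optimised independently as 1-D weighted medians.
Total weight W = 262; half = 131.
x-coordinate, sorted with cumulative weight:
  x=2 (Zone VI, w=90) cum 90
  x=3 (Zone III, w=60) cum 150  ← median
  x=8 (Zone II, w=80) cum 230
  x=9 (Zone IV, w=10) cum 240
  x=11 (Zone I, w=11) cum 251
  x=12 (Zone V, w=11) cum 262
⇒ x* = 3
y-coordinate, sorted with cumulative weight:
  y=1 (Zone VI, w=90) cum 90
  y=4 (Zone III, w=60) cum 150  ← median
  y=6 (Zone V, w=11) cum 161
  y=11 (Zone I, w=11) cum 172
  y=11 (Zone IV, w=10) cum 182
  y=15 (Zone II, w=80) cum 262
⇒ y* = 4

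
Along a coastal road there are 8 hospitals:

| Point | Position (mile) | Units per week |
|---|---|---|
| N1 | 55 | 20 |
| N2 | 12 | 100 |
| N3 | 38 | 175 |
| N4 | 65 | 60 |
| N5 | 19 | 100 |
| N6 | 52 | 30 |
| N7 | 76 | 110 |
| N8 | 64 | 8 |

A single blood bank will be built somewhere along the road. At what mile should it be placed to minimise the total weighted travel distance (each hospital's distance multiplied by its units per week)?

For a sum of weighted absolute distances on a line, the optimum is the weighted median (not the mean). Total weight W = 603; half-weight = 301.5.
Sort by position and accumulate weight:
  mile 12 (N2, w=100) → cum 100
  mile 19 (N5, w=100) → cum 200
  mile 38 (N3, w=175) → cum 375  ≥ 301.5 → median here
  mile 52 (N6, w=30) → cum 405
  mile 55 (N1, w=20) → cum 425
  mile 64 (N8, w=8) → cum 433
  mile 65 (N4, w=60) → cum 493
  mile 76 (N7, w=110) → cum 603
Optimal location: mile 38.

x = 38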